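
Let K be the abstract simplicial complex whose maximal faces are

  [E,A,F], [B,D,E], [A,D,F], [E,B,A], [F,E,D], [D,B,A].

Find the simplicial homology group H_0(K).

Take the total order A < B < D < E < F on the vertex set. Then K (dimension 2) consists of the simplices:

  0-simplices (5): A, B, D, E, F
  1-simplices (9): AB, AD, AE, AF, BD, BE, DE, DF, EF
  2-simplices (6): ABD, ABE, ADF, AEF, BDE, DEF

Hence C_0 ≅ Z^5, C_1 ≅ Z^9, C_2 ≅ Z^6.

∂_1: C_1 → C_0 sends each edge [p,q] (with p < q) to q − p.
The resulting 5×9 matrix has rank 4, and its Smith normal form has invariant factors (1,1,1,1).

The boundary map ∂_2: C_2 → C_1 sends each 2-simplex [p,q,r] to [q,r] − [p,r] + [p,q]. For instance
  ∂ABD = BD − AD + AB,
  ∂ADF = DF − AF + AD.
The resulting 9×6 matrix has rank 5, and its Smith normal form has invariant factors (1,1,1,1,1).

Now H_k = ker ∂_k / im ∂_{k+1}, so:

  H_0: rank C_0 − rank ∂_1 = 5 − 4 = 1, and the invariant factors of ∂_1 are all 1, so H_0 = Z.

(K is a triangulation of the 2-sphere S^2.)

H_0 = Z.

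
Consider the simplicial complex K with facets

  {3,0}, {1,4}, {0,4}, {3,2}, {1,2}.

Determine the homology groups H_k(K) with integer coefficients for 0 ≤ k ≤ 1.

H_0 ≅ Z,  H_1 ≅ Z.

K has 5 vertices, 5 edges.
rank ∂_0 = 0, rank ∂_1 = 4 ⇒ b_0 = 5 − 0 − 4 = 1; all invariant factors of ∂_1 are 1 so no torsion. So H_0 ≅ Z.
rank ∂_1 = 4, rank ∂_2 = 0 ⇒ b_1 = 5 − 4 − 0 = 1. So H_1 ≅ Z.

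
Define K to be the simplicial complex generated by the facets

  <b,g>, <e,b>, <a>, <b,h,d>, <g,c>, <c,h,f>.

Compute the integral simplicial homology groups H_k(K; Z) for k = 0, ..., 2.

Fix the vertex order a < b < c < d < e < f < g < h and write every simplex with vertices in increasing order. Then dim K = 2 and the simplices of K are:

  0-simplices (8): a, b, c, d, e, f, g, h
  1-simplices (9): bd, be, bg, bh, cf, cg, ch, dh, fh
  2-simplices (2): bdh, cfh

giving chain groups C_0 ≅ Z^8, C_1 ≅ Z^9, C_2 ≅ Z^2.

∂_1: C_1 → C_0 maps an edge to its endpoints' difference, ∂[p,q] = q − p.
As a 8×9 matrix over Z this has rank 6, with invariant factors (1,1,1,1,1,1).

Boundary ∂_2: C_2 → C_1 sends each 2-simplex [p,q,r] to [q,r] − [p,r] + [p,q]. For instance
  ∂cfh = fh − ch + cf,
  ∂bdh = dh − bh + bd.
As a 9×2 matrix over Z this has rank 2, with invariant factors (1,1).

Computing H_k = (kernel of ∂_k) / (image of ∂_{k+1}):

  H_0: rank C_0 − rank ∂_1 = 8 − 6 = 2, and the invariant factors of ∂_1 are all 1, so H_0 ≅ Z^2.
  H_1: rank ker ∂_1 − rank ∂_2 = (9 − 6) − 2 = 1, and the invariant factors of ∂_2 are all 1, so H_1 ≅ Z.
  H_2: rank ker ∂_2 − rank ∂_3 = (2 − 2) − 0 = 0, and there is no ∂_3, so H_2 ≅ 0.

H_0 = Z^2,  H_1 = Z,  H_2 = 0.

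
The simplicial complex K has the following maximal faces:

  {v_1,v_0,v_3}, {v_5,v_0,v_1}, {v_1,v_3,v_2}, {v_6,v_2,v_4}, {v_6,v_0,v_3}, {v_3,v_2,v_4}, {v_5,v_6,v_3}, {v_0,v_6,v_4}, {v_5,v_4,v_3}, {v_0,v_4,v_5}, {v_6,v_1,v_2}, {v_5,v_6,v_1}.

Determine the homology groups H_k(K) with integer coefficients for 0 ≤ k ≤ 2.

H_0 = Z,  H_1 = Z/2,  H_2 = 0.

Fix the vertex order v_0 < v_1 < v_2 < v_3 < v_4 < v_5 < v_6 and write every simplex with vertices in increasing order. Then dim K = 2 and the simplices of K are:

  0-simplices (7): [v_0], [v_1], [v_2], [v_3], [v_4], [v_5], [v_6]
  1-simplices (18): (18 of them)
  2-simplices (12): (12 of them)

giving chain groups C_0 ≅ Z^7, C_1 ≅ Z^18, C_2 ≅ Z^12.

Boundary ∂_1: C_1 → C_0 maps an edge to its endpoints' difference, ∂[p,q] = q − p. For instance
  ∂[v_1,v_5] = [v_5] − [v_1].
As a 7×18 matrix over Z this has rank 6, with invariant factors (1,1,1,1,1,1).

The boundary map ∂_2: C_2 → C_1 acts by ∂[p,q,r] = [q,r] − [p,r] + [p,q]. For instance
  ∂[v_0,v_4,v_6] = [v_4,v_6] − [v_0,v_6] + [v_0,v_4],
  ∂[v_0,v_1,v_3] = [v_1,v_3] − [v_0,v_3] + [v_0,v_1].
This gives a 18×12 integer matrix of rank 12; reducing to Smith normal form yields diagonal entries (1,1,1,1,1,1,1,1,1,1,1,2).

Reading off H_k = ker ∂_k / im ∂_{k+1}:

  H_0: rank C_0 − rank ∂_1 = 7 − 6 = 1, and the invariant factors of ∂_1 are all 1, so H_0 = Z.
  H_1: rank ker ∂_1 − rank ∂_2 = (18 − 6) − 12 = 0, and ∂_2 has invariant factor 2 > 1, so H_1 = Z/2.
  H_2: rank ker ∂_2 − rank ∂_3 = (12 − 12) − 0 = 0, and there is no ∂_3, so H_2 = 0.

As a check, the Euler characteristic is 7 − 18 + 12 = 1, which agrees with 1 − 0 + 0 = 1.
(K is a triangulation of the real projective plane RP^2.)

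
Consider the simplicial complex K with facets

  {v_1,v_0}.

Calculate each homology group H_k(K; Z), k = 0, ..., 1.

We work with the vertex ordering v_0 < v_1. The simplices of K, each written with vertices in increasing order, are:

  0-simplices (2): [v_0], [v_1]
  1-simplices (1): [v_0,v_1]

giving chain groups C_0 ≅ Z^2, C_1 ≅ Z^1.

Boundary ∂_1: C_1 → C_0 is given by ∂[p,q] = [q] − [p].
The resulting 2×1 matrix has rank 1, and its Smith normal form has invariant factors (1).

From H_k ≅ ker(∂_k) / im(∂_{k+1}) we obtain:

  H_0: rank C_0 − rank ∂_1 = 2 − 1 = 1, and the invariant factors of ∂_1 are all 1, so H_0 = Z.
  H_1: rank ker ∂_1 − rank ∂_2 = (1 − 1) − 0 = 0, and there is no ∂_2, so H_1 = 0.

H_0 ≅ Z,  H_1 = 0.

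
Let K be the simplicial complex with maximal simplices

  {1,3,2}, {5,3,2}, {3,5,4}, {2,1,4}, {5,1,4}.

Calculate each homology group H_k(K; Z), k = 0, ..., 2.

H_0 ≅ Z,  H_1 ≅ Z,  H_2 = 0.

Order the vertices as 1 < 2 < 3 < 4 < 5. Listing each simplex with vertices in this order, K has dimension 2 with simplices:

  0-simplices (5): [1], [2], [3], [4], [5]
  1-simplices (10): [1,2], [1,3], [1,4], [1,5], [2,3], [2,4], [2,5], [3,4], [3,5], [4,5]
  2-simplices (5): [1,2,3], [1,2,4], [1,4,5], [2,3,5], [3,4,5]

Hence C_0 ≅ Z^5, C_1 ≅ Z^10, C_2 ≅ Z^5.

Boundary ∂_1: C_1 → C_0 is given by ∂[p,q] = [q] − [p]. For instance
  ∂[2,4] = [4] − [2].
The resulting 5×10 matrix has rank 4, and its Smith normal form has invariant factors (1,1,1,1).

The boundary map ∂_2: C_2 → C_1 acts by ∂[p,q,r] = [q,r] − [p,r] + [p,q]. For instance
  ∂[1,2,3] = [2,3] − [1,3] + [1,2],
  ∂[1,2,4] = [2,4] − [1,4] + [1,2].
As a 10×5 matrix over Z this has rank 5, with invariant factors (1,1,1,1,1).

Computing H_k = (kernel of ∂_k) / (image of ∂_{k+1}):

  H_0: rank C_0 − rank ∂_1 = 5 − 4 = 1, and the invariant factors of ∂_1 are all 1, so H_0 = Z.
  H_1: rank ker ∂_1 − rank ∂_2 = (10 − 4) − 5 = 1, and the invariant factors of ∂_2 are all 1, so H_1 = Z.
  H_2: rank ker ∂_2 − rank ∂_3 = (5 − 5) − 0 = 0, and there is no ∂_3, so H_2 = 0.

As a check, the Euler characteristic is 5 − 10 + 5 = 0, which agrees with 1 − 1 + 0 = 0.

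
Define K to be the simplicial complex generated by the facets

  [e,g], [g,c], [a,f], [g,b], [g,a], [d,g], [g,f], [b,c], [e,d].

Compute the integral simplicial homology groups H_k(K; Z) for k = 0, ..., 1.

H_0 ≅ Z,  H_1 ≅ Z^3.

Take the total order a < b < c < d < e < f < g on the vertex set. Then K (dimension 1) consists of the simplices:

  0-simplices (7): a, b, c, d, e, f, g
  1-simplices (9): af, ag, bc, bg, cg, de, dg, eg, fg

so the chain groups are C_0 ≅ Z^7, C_1 ≅ Z^9.

∂_1: C_1 → C_0 maps an edge to its endpoints' difference, ∂[p,q] = q − p.
The resulting 7×9 matrix has rank 6, and its Smith normal form has invariant factors (1,1,1,1,1,1).

Now H_k = ker ∂_k / im ∂_{k+1}, so:

  H_0: rank C_0 − rank ∂_1 = 7 − 6 = 1, and the invariant factors of ∂_1 are all 1, so H_0 = Z.
  H_1: rank ker ∂_1 − rank ∂_2 = (9 − 6) − 0 = 3, and there is no ∂_2, so H_1 = Z^3.

As a check, the Euler characteristic is 7 − 9 = -2, which agrees with 1 − 3 = -2.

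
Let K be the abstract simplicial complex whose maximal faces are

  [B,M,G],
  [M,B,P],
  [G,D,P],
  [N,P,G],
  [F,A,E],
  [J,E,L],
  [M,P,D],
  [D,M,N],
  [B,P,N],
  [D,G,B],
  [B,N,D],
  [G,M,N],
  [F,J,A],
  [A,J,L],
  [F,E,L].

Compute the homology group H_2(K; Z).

K has 11 vertices, 25 edges, 15 triangles.
rank ∂_2 = 15, rank ∂_3 = 0 ⇒ b_2 = 15 − 15 − 0 = 0. So H_2 = 0.

H_2 ≅ 0.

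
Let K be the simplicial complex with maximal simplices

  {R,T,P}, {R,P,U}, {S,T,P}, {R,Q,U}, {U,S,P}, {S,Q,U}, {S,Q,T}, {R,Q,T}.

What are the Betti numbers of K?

K has 6 vertices, 12 edges, 8 triangles.
rank ∂_0 = 0, rank ∂_1 = 5 ⇒ b_0 = 6 − 0 − 5 = 1; all invariant factors of ∂_1 are 1 so no torsion. So H_0 ≅ Z.
rank ∂_1 = 5, rank ∂_2 = 7 ⇒ b_1 = 12 − 5 − 7 = 0; all invariant factors of ∂_2 are 1 so no torsion. So H_1 ≅ 0.
rank ∂_2 = 7, rank ∂_3 = 0 ⇒ b_2 = 8 − 7 − 0 = 1. So H_2 ≅ Z.

b_0 = 1, b_1 = 0, b_2 = 1.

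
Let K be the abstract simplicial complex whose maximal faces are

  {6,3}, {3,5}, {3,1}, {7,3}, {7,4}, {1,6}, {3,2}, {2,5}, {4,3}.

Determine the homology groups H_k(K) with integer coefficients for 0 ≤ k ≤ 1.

Fix the vertex order 1 < 2 < 3 < 4 < 5 < 6 < 7 and write every simplex with vertices in increasing order. Then dim K = 1 and the simplices of K are:

  0-simplices (7): [1], [2], [3], [4], [5], [6], [7]
  1-simplices (9): [1,3], [1,6], [2,3], [2,5], [3,4], [3,5], [3,6], [3,7], [4,7]

so the chain groups are C_0 ≅ Z^7, C_1 ≅ Z^9.

∂_1: C_1 → C_0 is given by ∂[p,q] = [q] − [p].
The resulting 7×9 matrix has rank 6, and its Smith normal form has invariant factors (1,1,1,1,1,1).

Computing H_k = (kernel of ∂_k) / (image of ∂_{k+1}):

  H_0: rank C_0 − rank ∂_1 = 7 − 6 = 1, and the invariant factors of ∂_1 are all 1, so H_0 = Z.
  H_1: rank ker ∂_1 − rank ∂_2 = (9 − 6) − 0 = 3, and there is no ∂_2, so H_1 = Z^3.

H_0 ≅ Z,  H_1 ≅ Z^3.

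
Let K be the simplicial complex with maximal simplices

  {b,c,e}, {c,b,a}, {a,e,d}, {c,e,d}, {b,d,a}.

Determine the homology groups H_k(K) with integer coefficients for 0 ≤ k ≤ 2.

H_0 = Z,  H_1 = Z,  H_2 = 0.

K has 5 vertices, 10 edges, 5 triangles.
rank ∂_0 = 0, rank ∂_1 = 4 ⇒ b_0 = 5 − 0 − 4 = 1; all invariant factors of ∂_1 are 1 so no torsion. So H_0 ≅ Z.
rank ∂_1 = 4, rank ∂_2 = 5 ⇒ b_1 = 10 − 4 − 5 = 1; all invariant factors of ∂_2 are 1 so no torsion. So H_1 ≅ Z.
rank ∂_2 = 5, rank ∂_3 = 0 ⇒ b_2 = 5 − 5 − 0 = 0. So H_2 ≅ 0.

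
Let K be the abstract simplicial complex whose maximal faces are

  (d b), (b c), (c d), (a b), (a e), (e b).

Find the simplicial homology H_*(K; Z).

H_0 = Z,  H_1 = Z^2.

We work with the vertex ordering a < b < c < d < e. The simplices of K, each written with vertices in increasing order, are:

  0-simplices (5): a, b, c, d, e
  1-simplices (6): ab, ae, bc, bd, be, cd

so the chain groups are C_0 ≅ Z^5, C_1 ≅ Z^6.

The boundary map ∂_1: C_1 → C_0 maps an edge to its endpoints' difference, ∂[p,q] = q − p.
As a 5×6 matrix over Z this has rank 4, with invariant factors (1,1,1,1).

Reading off H_k = ker ∂_k / im ∂_{k+1}:

  H_0: rank C_0 − rank ∂_1 = 5 − 4 = 1, and the invariant factors of ∂_1 are all 1, so H_0 ≅ Z.
  H_1: rank ker ∂_1 − rank ∂_2 = (6 − 4) − 0 = 2, and there is no ∂_2, so H_1 ≅ Z^2.

As a check, the Euler characteristic is 5 − 6 = -1, which agrees with 1 − 2 = -1.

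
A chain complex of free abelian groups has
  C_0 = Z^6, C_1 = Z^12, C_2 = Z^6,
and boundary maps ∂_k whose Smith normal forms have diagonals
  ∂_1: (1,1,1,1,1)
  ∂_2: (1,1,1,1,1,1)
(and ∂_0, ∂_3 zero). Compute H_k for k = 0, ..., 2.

H_0 = Z,  H_1 = Z,  H_2 = 0.

H_0: b_0 = 6 − 0 − 5 = 1; torsion from ∂_1 factors > 1: none. So H_0 = Z.
H_1: b_1 = 12 − 5 − 6 = 1; torsion from ∂_2 factors > 1: none. So H_1 = Z.
H_2: b_2 = 6 − 6 − 0 = 0; torsion from ∂_3 factors > 1: none. So H_2 = 0.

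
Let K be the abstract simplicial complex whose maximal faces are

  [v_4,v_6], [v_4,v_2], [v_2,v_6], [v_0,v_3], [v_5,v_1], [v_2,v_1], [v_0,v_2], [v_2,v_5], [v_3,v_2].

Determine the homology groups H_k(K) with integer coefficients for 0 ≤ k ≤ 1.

We work with the vertex ordering v_0 < v_1 < v_2 < v_3 < v_4 < v_5 < v_6. The simplices of K, each written with vertices in increasing order, are:

  0-simplices (7): [v_0], [v_1], [v_2], [v_3], [v_4], [v_5], [v_6]
  1-simplices (9): [v_0,v_2], [v_0,v_3], [v_1,v_2], [v_1,v_5], [v_2,v_3], [v_2,v_4], [v_2,v_5], [v_2,v_6], [v_4,v_6]

giving chain groups C_0 ≅ Z^7, C_1 ≅ Z^9.

∂_1: C_1 → C_0 maps an edge to its endpoints' difference, ∂[p,q] = q − p. For instance
  ∂[v_2,v_4] = [v_4] − [v_2].
The resulting 7×9 matrix has rank 6, and its Smith normal form has invariant factors (1,1,1,1,1,1).

Reading off H_k = ker ∂_k / im ∂_{k+1}:

  H_0: rank C_0 − rank ∂_1 = 7 − 6 = 1, and the invariant factors of ∂_1 are all 1, so H_0 ≅ Z.
  H_1: rank ker ∂_1 − rank ∂_2 = (9 − 6) − 0 = 3, and there is no ∂_2, so H_1 ≅ Z^3.

(K is a triangulation of a wedge of 3 circles.)

H_0 ≅ Z,  H_1 ≅ Z^3.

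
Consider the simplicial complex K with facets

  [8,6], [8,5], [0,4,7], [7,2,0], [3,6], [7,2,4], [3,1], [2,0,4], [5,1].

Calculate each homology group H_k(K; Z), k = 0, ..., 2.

Order the vertices as 0 < 1 < 2 < 3 < 4 < 5 < 6 < 7 < 8. Listing each simplex with vertices in this order, K has dimension 2 with simplices:

  0-simplices (9): [0], [1], [2], [3], [4], [5], [6], [7], [8]
  1-simplices (11): [0,2], [0,4], [0,7], [1,3], [1,5], [2,4], [2,7], [3,6], [4,7], [5,8], [6,8]
  2-simplices (4): [0,2,4], [0,2,7], [0,4,7], [2,4,7]

giving chain groups C_0 ≅ Z^9, C_1 ≅ Z^11, C_2 ≅ Z^4.

Boundary ∂_1: C_1 → C_0 is given by ∂[p,q] = [q] − [p]. For instance
  ∂[4,7] = [7] − [4].
The resulting 9×11 matrix has rank 7, and its Smith normal form has invariant factors (1,1,1,1,1,1,1).

Boundary ∂_2: C_2 → C_1 acts by ∂[p,q,r] = [q,r] − [p,r] + [p,q]. For instance
  ∂[0,2,7] = [2,7] − [0,7] + [0,2],
  ∂[0,2,4] = [2,4] − [0,4] + [0,2].
The 11×4 boundary matrix has rank 3 and Smith normal form diag(1,1,1).

Reading off H_k = ker ∂_k / im ∂_{k+1}:

  H_0: rank C_0 − rank ∂_1 = 9 − 7 = 2, and the invariant factors of ∂_1 are all 1, so H_0 = Z^2.
  H_1: rank ker ∂_1 − rank ∂_2 = (11 − 7) − 3 = 1, and the invariant factors of ∂_2 are all 1, so H_1 = Z.
  H_2: rank ker ∂_2 − rank ∂_3 = (4 − 3) − 0 = 1, and there is no ∂_3, so H_2 = Z.

H_0 ≅ Z^2,  H_1 ≅ Z,  H_2 ≅ Z.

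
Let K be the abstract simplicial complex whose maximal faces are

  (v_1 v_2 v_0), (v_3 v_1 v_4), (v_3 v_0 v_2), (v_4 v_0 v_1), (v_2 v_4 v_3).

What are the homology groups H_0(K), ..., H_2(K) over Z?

Fix the vertex order v_0 < v_1 < v_2 < v_3 < v_4 and write every simplex with vertices in increasing order. Then dim K = 2 and the simplices of K are:

  0-simplices (5): [v_0], [v_1], [v_2], [v_3], [v_4]
  1-simplices (10): [v_0,v_1], [v_0,v_2], [v_0,v_3], [v_0,v_4], [v_1,v_2], [v_1,v_3], [v_1,v_4], [v_2,v_3], [v_2,v_4], [v_3,v_4]
  2-simplices (5): [v_0,v_1,v_2], [v_0,v_1,v_4], [v_0,v_2,v_3], [v_1,v_3,v_4], [v_2,v_3,v_4]

Hence C_0 ≅ Z^5, C_1 ≅ Z^10, C_2 ≅ Z^5.

Boundary ∂_1: C_1 → C_0 maps an edge to its endpoints' difference, ∂[p,q] = q − p. For instance
  ∂[v_0,v_3] = [v_3] − [v_0].
The resulting 5×10 matrix has rank 4, and its Smith normal form has invariant factors (1,1,1,1).

∂_2: C_2 → C_1 acts by ∂[p,q,r] = [q,r] − [p,r] + [p,q]. For instance
  ∂[v_0,v_2,v_3] = [v_2,v_3] − [v_0,v_3] + [v_0,v_2],
  ∂[v_0,v_1,v_4] = [v_1,v_4] − [v_0,v_4] + [v_0,v_1].
As a 10×5 matrix over Z this has rank 5, with invariant factors (1,1,1,1,1).

Computing H_k = (kernel of ∂_k) / (image of ∂_{k+1}):

  H_0: rank C_0 − rank ∂_1 = 5 − 4 = 1, and the invariant factors of ∂_1 are all 1, so H_0 ≅ Z.
  H_1: rank ker ∂_1 − rank ∂_2 = (10 − 4) − 5 = 1, and the invariant factors of ∂_2 are all 1, so H_1 ≅ Z.
  H_2: rank ker ∂_2 − rank ∂_3 = (5 − 5) − 0 = 0, and there is no ∂_3, so H_2 ≅ 0.

H_0 ≅ Z,  H_1 ≅ Z,  H_2 = 0.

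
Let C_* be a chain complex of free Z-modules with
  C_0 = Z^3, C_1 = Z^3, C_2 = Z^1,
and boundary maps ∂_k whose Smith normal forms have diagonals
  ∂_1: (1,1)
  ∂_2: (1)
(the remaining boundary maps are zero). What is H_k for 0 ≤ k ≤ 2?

H_0 ≅ Z,  H_1 = 0,  H_2 = 0.

H_0: b_0 = 3 − 0 − 2 = 1; torsion from ∂_1 factors > 1: none. So H_0 ≅ Z.
H_1: b_1 = 3 − 2 − 1 = 0; torsion from ∂_2 factors > 1: none. So H_1 ≅ 0.
H_2: b_2 = 1 − 1 − 0 = 0; torsion from ∂_3 factors > 1: none. So H_2 ≅ 0.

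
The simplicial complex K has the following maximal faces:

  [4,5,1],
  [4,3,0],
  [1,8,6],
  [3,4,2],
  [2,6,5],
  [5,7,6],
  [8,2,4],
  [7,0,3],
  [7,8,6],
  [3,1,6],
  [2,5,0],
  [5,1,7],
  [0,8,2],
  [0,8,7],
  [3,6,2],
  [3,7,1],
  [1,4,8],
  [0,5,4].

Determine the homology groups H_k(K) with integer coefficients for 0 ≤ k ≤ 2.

H_0 ≅ Z,  H_1 ≅ Z ⊕ Z/2Z,  H_2 = 0.

Fix the vertex order 0 < 1 < 2 < 3 < 4 < 5 < 6 < 7 < 8 and write every simplex with vertices in increasing order. Then dim K = 2 and the simplices of K are:

  0-simplices (9): [0], [1], [2], [3], [4], [5], [6], [7], [8]
  1-simplices (27): (27 of them)
  2-simplices (18): [0,2,5], [0,2,8], [0,3,4], [0,3,7], [0,4,5], [0,7,8], [1,3,6], [1,3,7], [1,4,5], [1,4,8], [1,5,7], [1,6,8], [2,3,4], [2,3,6], [2,4,8], [2,5,6], [5,6,7], [6,7,8]

so the chain groups are C_0 ≅ Z^9, C_1 ≅ Z^27, C_2 ≅ Z^18.

∂_1: C_1 → C_0 maps an edge to its endpoints' difference, ∂[p,q] = q − p. For instance
  ∂[7,8] = [8] − [7].
The resulting 9×27 matrix has rank 8, and its Smith normal form has invariant factors (1,1,1,1,1,1,1,1).

The boundary map ∂_2: C_2 → C_1 maps a triangle to the signed sum of its edges. For instance
  ∂[2,3,6] = [3,6] − [2,6] + [2,3],
  ∂[0,3,7] = [3,7] − [0,7] + [0,3].
This gives a 27×18 integer matrix of rank 18; reducing to Smith normal form yields diagonal entries (1,1,1,1,1,1,1,1,1,1,1,1,1,1,1,1,1,2).

Reading off H_k = ker ∂_k / im ∂_{k+1}:

  H_0: rank C_0 − rank ∂_1 = 9 − 8 = 1, and the invariant factors of ∂_1 are all 1, so H_0 ≅ Z.
  H_1: rank ker ∂_1 − rank ∂_2 = (27 − 8) − 18 = 1, and ∂_2 has invariant factor 2 > 1, so H_1 ≅ Z ⊕ Z/2Z.
  H_2: rank ker ∂_2 − rank ∂_3 = (18 − 18) − 0 = 0, and there is no ∂_3, so H_2 ≅ 0.

As a check, the Euler characteristic is 9 − 27 + 18 = 0, which agrees with 1 − 1 + 0 = 0.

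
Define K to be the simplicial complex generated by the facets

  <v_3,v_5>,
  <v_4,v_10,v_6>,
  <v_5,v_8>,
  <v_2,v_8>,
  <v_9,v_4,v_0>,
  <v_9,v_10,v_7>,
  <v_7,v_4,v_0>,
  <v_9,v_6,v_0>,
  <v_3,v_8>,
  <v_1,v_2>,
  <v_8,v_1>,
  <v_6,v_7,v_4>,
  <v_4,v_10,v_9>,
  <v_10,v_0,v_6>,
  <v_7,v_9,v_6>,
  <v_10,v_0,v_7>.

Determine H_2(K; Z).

Order the vertices as v_0 < v_1 < v_2 < v_3 < v_4 < v_5 < v_6 < v_7 < v_8 < v_9 < v_10. Listing each simplex with vertices in this order, K has dimension 2 with simplices:

  0-simplices (11): [v_0], [v_1], [v_2], [v_3], [v_4], [v_5], [v_6], [v_7], [v_8], [v_9], [v_10]
  1-simplices (21): (21 of them)
  2-simplices (10): [v_0,v_4,v_7], [v_0,v_4,v_9], [v_0,v_6,v_9], [v_0,v_6,v_10], [v_0,v_7,v_10], [v_4,v_6,v_7], [v_4,v_6,v_10], [v_4,v_9,v_10], [v_6,v_7,v_9], [v_7,v_9,v_10]

Hence C_0 ≅ Z^11, C_1 ≅ Z^21, C_2 ≅ Z^10.

The boundary map ∂_1: C_1 → C_0 maps an edge to its endpoints' difference, ∂[p,q] = q − p. For instance
  ∂[v_1,v_2] = [v_2] − [v_1].
As a 11×21 matrix over Z this has rank 9, with invariant factors (1,1,1,1,1,1,1,1,1).

The boundary map ∂_2: C_2 → C_1 sends each 2-simplex [p,q,r] to [q,r] − [p,r] + [p,q]. For instance
  ∂[v_0,v_4,v_7] = [v_4,v_7] − [v_0,v_7] + [v_0,v_4],
  ∂[v_6,v_7,v_9] = [v_7,v_9] − [v_6,v_9] + [v_6,v_7].
As a 21×10 matrix over Z this has rank 10, with invariant factors (1,1,1,1,1,1,1,1,1,2).

From H_k ≅ ker(∂_k) / im(∂_{k+1}) we obtain:

  H_2: rank ker ∂_2 − rank ∂_3 = (10 − 10) − 0 = 0, and there is no ∂_3, so H_2 = 0.

H_2 ≅ 0.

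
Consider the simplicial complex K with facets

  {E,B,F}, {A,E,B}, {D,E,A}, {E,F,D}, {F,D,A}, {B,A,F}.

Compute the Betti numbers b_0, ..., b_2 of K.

b_0 = 1, b_1 = 0, b_2 = 1.

Order the vertices as A < B < D < E < F. Listing each simplex with vertices in this order, K has dimension 2 with simplices:

  0-simplices (5): A, B, D, E, F
  1-simplices (9): AB, AD, AE, AF, BE, BF, DE, DF, EF
  2-simplices (6): ABE, ABF, ADE, ADF, BEF, DEF

Hence C_0 ≅ Z^5, C_1 ≅ Z^9, C_2 ≅ Z^6.

The boundary map ∂_1: C_1 → C_0 maps an edge to its endpoints' difference, ∂[p,q] = q − p. For instance
  ∂AD = D − A.
This gives a 5×9 integer matrix of rank 4; reducing to Smith normal form yields diagonal entries (1,1,1,1).

∂_2: C_2 → C_1 sends each 2-simplex [p,q,r] to [q,r] − [p,r] + [p,q]. For instance
  ∂ABF = BF − AF + AB,
  ∂ADE = DE − AE + AD.
The resulting 9×6 matrix has rank 5, and its Smith normal form has invariant factors (1,1,1,1,1).

Reading off H_k = ker ∂_k / im ∂_{k+1}:

  H_0: rank C_0 − rank ∂_1 = 5 − 4 = 1, and the invariant factors of ∂_1 are all 1, so H_0 ≅ Z.
  H_1: rank ker ∂_1 − rank ∂_2 = (9 − 4) − 5 = 0, and the invariant factors of ∂_2 are all 1, so H_1 ≅ 0.
  H_2: rank ker ∂_2 − rank ∂_3 = (6 − 5) − 0 = 1, and there is no ∂_3, so H_2 ≅ Z.

Hence the Betti numbers are b_0 = 1, b_1 = 0, b_2 = 1.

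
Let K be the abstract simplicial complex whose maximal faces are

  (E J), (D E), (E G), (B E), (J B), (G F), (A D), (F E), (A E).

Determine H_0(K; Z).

H_0 = Z.

Order the vertices as A < B < D < E < F < G < J. Listing each simplex with vertices in this order, K has dimension 1 with simplices:

  0-simplices (7): A, B, D, E, F, G, J
  1-simplices (9): AD, AE, BE, BJ, DE, EF, EG, EJ, FG

giving chain groups C_0 ≅ Z^7, C_1 ≅ Z^9.

Boundary ∂_1: C_1 → C_0 maps an edge to its endpoints' difference, ∂[p,q] = q − p. For instance
  ∂AD = D − A.
This gives a 7×9 integer matrix of rank 6; reducing to Smith normal form yields diagonal entries (1,1,1,1,1,1).

Reading off H_k = ker ∂_k / im ∂_{k+1}:

  H_0: rank C_0 − rank ∂_1 = 7 − 6 = 1, and the invariant factors of ∂_1 are all 1, so H_0 ≅ Z.

(K is a triangulation of a wedge of 3 circles.)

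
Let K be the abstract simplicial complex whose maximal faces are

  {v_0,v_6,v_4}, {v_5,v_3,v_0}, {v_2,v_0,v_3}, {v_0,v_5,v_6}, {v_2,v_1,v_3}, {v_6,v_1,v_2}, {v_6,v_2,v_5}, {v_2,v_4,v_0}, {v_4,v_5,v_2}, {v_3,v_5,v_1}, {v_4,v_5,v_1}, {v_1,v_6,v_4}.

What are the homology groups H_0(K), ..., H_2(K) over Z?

Fix the vertex order v_0 < v_1 < v_2 < v_3 < v_4 < v_5 < v_6 and write every simplex with vertices in increasing order. Then dim K = 2 and the simplices of K are:

  0-simplices (7): [v_0], [v_1], [v_2], [v_3], [v_4], [v_5], [v_6]
  1-simplices (18): (18 of them)
  2-simplices (12): (12 of them)

Hence C_0 ≅ Z^7, C_1 ≅ Z^18, C_2 ≅ Z^12.

The boundary map ∂_1: C_1 → C_0 maps an edge to its endpoints' difference, ∂[p,q] = q − p.
As a 7×18 matrix over Z this has rank 6, with invariant factors (1,1,1,1,1,1).

The boundary map ∂_2: C_2 → C_1 acts by ∂[p,q,r] = [q,r] − [p,r] + [p,q]. For instance
  ∂[v_2,v_4,v_5] = [v_4,v_5] − [v_2,v_5] + [v_2,v_4],
  ∂[v_1,v_2,v_6] = [v_2,v_6] − [v_1,v_6] + [v_1,v_2].
The resulting 18×12 matrix has rank 12, and its Smith normal form has invariant factors (1,1,1,1,1,1,1,1,1,1,1,2).

Reading off H_k = ker ∂_k / im ∂_{k+1}:

  H_0: rank C_0 − rank ∂_1 = 7 − 6 = 1, and the invariant factors of ∂_1 are all 1, so H_0 = Z.
  H_1: rank ker ∂_1 − rank ∂_2 = (18 − 6) − 12 = 0, and ∂_2 has invariant factor 2 > 1, so H_1 = Z/2.
  H_2: rank ker ∂_2 − rank ∂_3 = (12 − 12) − 0 = 0, and there is no ∂_3, so H_2 = 0.

As a check, the Euler characteristic is 7 − 18 + 12 = 1, which agrees with 1 − 0 + 0 = 1.

H_0 ≅ Z,  H_1 ≅ Z/2,  H_2 = 0.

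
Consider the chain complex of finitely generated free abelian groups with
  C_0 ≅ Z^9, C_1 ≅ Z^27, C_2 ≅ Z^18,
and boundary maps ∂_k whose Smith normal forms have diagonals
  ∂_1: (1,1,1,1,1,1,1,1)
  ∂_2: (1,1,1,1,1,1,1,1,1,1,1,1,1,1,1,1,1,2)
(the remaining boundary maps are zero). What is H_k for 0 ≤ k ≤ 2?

H_0: b_0 = 9 − 0 − 8 = 1; torsion from ∂_1 factors > 1: none. So H_0 ≅ Z.
H_1: b_1 = 27 − 8 − 18 = 1; torsion from ∂_2 factors > 1: [2]. So H_1 ≅ Z ⊕ Z_2.
H_2: b_2 = 18 − 18 − 0 = 0; torsion from ∂_3 factors > 1: none. So H_2 ≅ 0.

H_0 ≅ Z,  H_1 ≅ Z ⊕ Z_2,  H_2 = 0.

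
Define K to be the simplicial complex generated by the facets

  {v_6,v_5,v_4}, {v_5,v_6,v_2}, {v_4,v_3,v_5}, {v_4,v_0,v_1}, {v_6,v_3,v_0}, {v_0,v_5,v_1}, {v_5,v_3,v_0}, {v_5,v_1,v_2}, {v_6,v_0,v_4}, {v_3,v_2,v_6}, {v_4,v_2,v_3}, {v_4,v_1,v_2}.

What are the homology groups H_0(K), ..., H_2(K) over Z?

H_0 ≅ Z,  H_1 ≅ Z/2Z,  H_2 = 0.

Take the total order v_0 < v_1 < v_2 < v_3 < v_4 < v_5 < v_6 on the vertex set. Then K (dimension 2) consists of the simplices:

  0-simplices (7): [v_0], [v_1], [v_2], [v_3], [v_4], [v_5], [v_6]
  1-simplices (18): (18 of them)
  2-simplices (12): (12 of them)

so the chain groups are C_0 ≅ Z^7, C_1 ≅ Z^18, C_2 ≅ Z^12.

The boundary map ∂_1: C_1 → C_0 maps an edge to its endpoints' difference, ∂[p,q] = q − p.
The resulting 7×18 matrix has rank 6, and its Smith normal form has invariant factors (1,1,1,1,1,1).

∂_2: C_2 → C_1 maps a triangle to the signed sum of its edges. For instance
  ∂[v_0,v_3,v_5] = [v_3,v_5] − [v_0,v_5] + [v_0,v_3],
  ∂[v_4,v_5,v_6] = [v_5,v_6] − [v_4,v_6] + [v_4,v_5].
This gives a 18×12 integer matrix of rank 12; reducing to Smith normal form yields diagonal entries (1,1,1,1,1,1,1,1,1,1,1,2).

Reading off H_k = ker ∂_k / im ∂_{k+1}:

  H_0: rank C_0 − rank ∂_1 = 7 − 6 = 1, and the invariant factors of ∂_1 are all 1, so H_0 ≅ Z.
  H_1: rank ker ∂_1 − rank ∂_2 = (18 − 6) − 12 = 0, and ∂_2 has invariant factor 2 > 1, so H_1 ≅ Z/2Z.
  H_2: rank ker ∂_2 − rank ∂_3 = (12 − 12) − 0 = 0, and there is no ∂_3, so H_2 ≅ 0.

As a check, the Euler characteristic is 7 − 18 + 12 = 1, which agrees with 1 − 0 + 0 = 1.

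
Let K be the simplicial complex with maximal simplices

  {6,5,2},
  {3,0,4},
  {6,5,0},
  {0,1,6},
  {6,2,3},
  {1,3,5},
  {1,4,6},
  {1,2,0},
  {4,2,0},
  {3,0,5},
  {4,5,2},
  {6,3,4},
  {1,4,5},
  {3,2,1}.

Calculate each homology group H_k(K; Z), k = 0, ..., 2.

H_0 ≅ Z,  H_1 ≅ Z^2,  H_2 ≅ Z.

Order the vertices as 0 < 1 < 2 < 3 < 4 < 5 < 6. Listing each simplex with vertices in this order, K has dimension 2 with simplices:

  0-simplices (7): [0], [1], [2], [3], [4], [5], [6]
  1-simplices (21): [0,1], [0,2], [0,3], [0,4], [0,5], [0,6], [1,2], [1,3], [1,4], [1,5], [1,6], [2,3], [2,4], [2,5], [2,6], [3,4], [3,5], [3,6], [4,5], [4,6], [5,6]
  2-simplices (14): [0,1,2], [0,1,6], [0,2,4], [0,3,4], [0,3,5], [0,5,6], [1,2,3], [1,3,5], [1,4,5], [1,4,6], [2,3,6], [2,4,5], [2,5,6], [3,4,6]

giving chain groups C_0 ≅ Z^7, C_1 ≅ Z^21, C_2 ≅ Z^14.

The boundary map ∂_1: C_1 → C_0 maps an edge to its endpoints' difference, ∂[p,q] = q − p.
The 7×21 boundary matrix has rank 6 and Smith normal form diag(1,1,1,1,1,1).

Boundary ∂_2: C_2 → C_1 acts by ∂[p,q,r] = [q,r] − [p,r] + [p,q]. For instance
  ∂[2,3,6] = [3,6] − [2,6] + [2,3],
  ∂[1,3,5] = [3,5] − [1,5] + [1,3].
The resulting 21×14 matrix has rank 13, and its Smith normal form has invariant factors (1,1,1,1,1,1,1,1,1,1,1,1,1).

Reading off H_k = ker ∂_k / im ∂_{k+1}:

  H_0: rank C_0 − rank ∂_1 = 7 − 6 = 1, and the invariant factors of ∂_1 are all 1, so H_0 = Z.
  H_1: rank ker ∂_1 − rank ∂_2 = (21 − 6) − 13 = 2, and the invariant factors of ∂_2 are all 1, so H_1 = Z^2.
  H_2: rank ker ∂_2 − rank ∂_3 = (14 − 13) − 0 = 1, and there is no ∂_3, so H_2 = Z.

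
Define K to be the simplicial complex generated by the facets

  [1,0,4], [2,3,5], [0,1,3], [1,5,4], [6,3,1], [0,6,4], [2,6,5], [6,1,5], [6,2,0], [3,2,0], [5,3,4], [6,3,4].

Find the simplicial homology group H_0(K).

H_0 = Z.

We work with the vertex ordering 0 < 1 < 2 < 3 < 4 < 5 < 6. The simplices of K, each written with vertices in increasing order, are:

  0-simplices (7): [0], [1], [2], [3], [4], [5], [6]
  1-simplices (18): [0,1], [0,2], [0,3], [0,4], [0,6], [1,3], [1,4], [1,5], [1,6], [2,3], [2,5], [2,6], [3,4], [3,5], [3,6], [4,5], [4,6], [5,6]
  2-simplices (12): [0,1,3], [0,1,4], [0,2,3], [0,2,6], [0,4,6], [1,3,6], [1,4,5], [1,5,6], [2,3,5], [2,5,6], [3,4,5], [3,4,6]

Hence C_0 ≅ Z^7, C_1 ≅ Z^18, C_2 ≅ Z^12.

∂_1: C_1 → C_0 maps an edge to its endpoints' difference, ∂[p,q] = q − p. For instance
  ∂[4,6] = [6] − [4].
The 7×18 boundary matrix has rank 6 and Smith normal form diag(1,1,1,1,1,1).

∂_2: C_2 → C_1 sends each 2-simplex [p,q,r] to [q,r] − [p,r] + [p,q]. For instance
  ∂[1,5,6] = [5,6] − [1,6] + [1,5],
  ∂[0,1,3] = [1,3] − [0,3] + [0,1].
The 18×12 boundary matrix has rank 12 and Smith normal form diag(1,1,1,1,1,1,1,1,1,1,1,2).

Computing H_k = (kernel of ∂_k) / (image of ∂_{k+1}):

  H_0: rank C_0 − rank ∂_1 = 7 − 6 = 1, and the invariant factors of ∂_1 are all 1, so H_0 = Z.

(K is a triangulation of the real projective plane RP^2.)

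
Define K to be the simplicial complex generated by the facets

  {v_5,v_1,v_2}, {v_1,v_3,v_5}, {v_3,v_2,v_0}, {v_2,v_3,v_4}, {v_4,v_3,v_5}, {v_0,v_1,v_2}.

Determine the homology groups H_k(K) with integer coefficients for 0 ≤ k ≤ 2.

K has 6 vertices, 12 edges, 6 triangles.
rank ∂_0 = 0, rank ∂_1 = 5 ⇒ b_0 = 6 − 0 − 5 = 1; all invariant factors of ∂_1 are 1 so no torsion. So H_0 ≅ Z.
rank ∂_1 = 5, rank ∂_2 = 6 ⇒ b_1 = 12 − 5 − 6 = 1; all invariant factors of ∂_2 are 1 so no torsion. So H_1 ≅ Z.
rank ∂_2 = 6, rank ∂_3 = 0 ⇒ b_2 = 6 − 6 − 0 = 0. So H_2 ≅ 0.

H_0 ≅ Z,  H_1 ≅ Z,  H_2 = 0.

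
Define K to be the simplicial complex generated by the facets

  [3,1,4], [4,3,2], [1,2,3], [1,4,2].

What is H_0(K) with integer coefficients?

We work with the vertex ordering 1 < 2 < 3 < 4. The simplices of K, each written with vertices in increasing order, are:

  0-simplices (4): [1], [2], [3], [4]
  1-simplices (6): [1,2], [1,3], [1,4], [2,3], [2,4], [3,4]
  2-simplices (4): [1,2,3], [1,2,4], [1,3,4], [2,3,4]

Hence C_0 ≅ Z^4, C_1 ≅ Z^6, C_2 ≅ Z^4.

The boundary map ∂_1: C_1 → C_0 maps an edge to its endpoints' difference, ∂[p,q] = q − p. For instance
  ∂[1,3] = [3] − [1].
The 4×6 boundary matrix has rank 3 and Smith normal form diag(1,1,1).

Boundary ∂_2: C_2 → C_1 acts by ∂[p,q,r] = [q,r] − [p,r] + [p,q]. For instance
  ∂[2,3,4] = [3,4] − [2,4] + [2,3],
  ∂[1,2,4] = [2,4] − [1,4] + [1,2].
As a 6×4 matrix over Z this has rank 3, with invariant factors (1,1,1).

Now H_k = ker ∂_k / im ∂_{k+1}, so:

  H_0: rank C_0 − rank ∂_1 = 4 − 3 = 1, and the invariant factors of ∂_1 are all 1, so H_0 ≅ Z.

H_0 ≅ Z.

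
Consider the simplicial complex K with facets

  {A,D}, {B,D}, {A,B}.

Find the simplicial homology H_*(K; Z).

We work with the vertex ordering A < B < D. The simplices of K, each written with vertices in increasing order, are:

  0-simplices (3): A, B, D
  1-simplices (3): AB, AD, BD

giving chain groups C_0 ≅ Z^3, C_1 ≅ Z^3.

The boundary map ∂_1: C_1 → C_0 maps an edge to its endpoints' difference, ∂[p,q] = q − p. For instance
  ∂AD = D − A.
The 3×3 boundary matrix has rank 2 and Smith normal form diag(1,1).

Computing H_k = (kernel of ∂_k) / (image of ∂_{k+1}):

  H_0: rank C_0 − rank ∂_1 = 3 − 2 = 1, and the invariant factors of ∂_1 are all 1, so H_0 = Z.
  H_1: rank ker ∂_1 − rank ∂_2 = (3 − 2) − 0 = 1, and there is no ∂_2, so H_1 = Z.

As a check, the Euler characteristic is 3 − 3 = 0, which agrees with 1 − 1 = 0.

H_0 ≅ Z,  H_1 ≅ Z.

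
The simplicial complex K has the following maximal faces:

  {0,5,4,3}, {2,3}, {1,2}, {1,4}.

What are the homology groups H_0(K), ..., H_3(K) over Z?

H_0 ≅ Z,  H_1 ≅ Z,  H_2 = 0,  H_3 = 0.

Fix the vertex order 0 < 1 < 2 < 3 < 4 < 5 and write every simplex with vertices in increasing order. Then dim K = 3 and the simplices of K are:

  0-simplices (6): [0], [1], [2], [3], [4], [5]
  1-simplices (9): [0,3], [0,4], [0,5], [1,2], [1,4], [2,3], [3,4], [3,5], [4,5]
  2-simplices (4): [0,3,4], [0,3,5], [0,4,5], [3,4,5]
  3-simplices (1): [0,3,4,5]

so the chain groups are C_0 ≅ Z^6, C_1 ≅ Z^9, C_2 ≅ Z^4, C_3 ≅ Z^1.

Boundary ∂_1: C_1 → C_0 sends each edge [p,q] (with p < q) to q − p.
This gives a 6×9 integer matrix of rank 5; reducing to Smith normal form yields diagonal entries (1,1,1,1,1).

The boundary map ∂_2: C_2 → C_1 maps a triangle to the signed sum of its edges. For instance
  ∂[0,4,5] = [4,5] − [0,5] + [0,4],
  ∂[3,4,5] = [4,5] − [3,5] + [3,4].
The resulting 9×4 matrix has rank 3, and its Smith normal form has invariant factors (1,1,1).

∂_3: C_3 → C_2 sends each 3-simplex σ to the alternating sum Σ_i (−1)^i (σ with its i-th vertex removed). For instance
  ∂[0,3,4,5] = [3,4,5] − [0,4,5] + [0,3,5] − [0,3,4].
The 4×1 boundary matrix has rank 1 and Smith normal form diag(1).

From H_k ≅ ker(∂_k) / im(∂_{k+1}) we obtain:

  H_0: rank C_0 − rank ∂_1 = 6 − 5 = 1, and the invariant factors of ∂_1 are all 1, so H_0 = Z.
  H_1: rank ker ∂_1 − rank ∂_2 = (9 − 5) − 3 = 1, and the invariant factors of ∂_2 are all 1, so H_1 = Z.
  H_2: rank ker ∂_2 − rank ∂_3 = (4 − 3) − 1 = 0, and the invariant factors of ∂_3 are all 1, so H_2 = 0.
  H_3: rank ker ∂_3 − rank ∂_4 = (1 − 1) − 0 = 0, and there is no ∂_4, so H_3 = 0.

As a check, the Euler characteristic is 6 − 9 + 4 − 1 = 0, which agrees with 1 − 1 + 0 − 0 = 0.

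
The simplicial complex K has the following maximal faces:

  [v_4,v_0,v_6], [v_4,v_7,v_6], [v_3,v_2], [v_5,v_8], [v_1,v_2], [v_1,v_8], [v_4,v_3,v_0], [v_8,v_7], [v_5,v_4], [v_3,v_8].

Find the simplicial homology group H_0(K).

H_0 ≅ Z.

Fix the vertex order v_0 < v_1 < v_2 < v_3 < v_4 < v_5 < v_6 < v_7 < v_8 and write every simplex with vertices in increasing order. Then dim K = 2 and the simplices of K are:

  0-simplices (9): [v_0], [v_1], [v_2], [v_3], [v_4], [v_5], [v_6], [v_7], [v_8]
  1-simplices (14): [v_0,v_3], [v_0,v_4], [v_0,v_6], [v_1,v_2], [v_1,v_8], [v_2,v_3], [v_3,v_4], [v_3,v_8], [v_4,v_5], [v_4,v_6], [v_4,v_7], [v_5,v_8], [v_6,v_7], [v_7,v_8]
  2-simplices (3): [v_0,v_3,v_4], [v_0,v_4,v_6], [v_4,v_6,v_7]

so the chain groups are C_0 ≅ Z^9, C_1 ≅ Z^14, C_2 ≅ Z^3.

∂_1: C_1 → C_0 is given by ∂[p,q] = [q] − [p]. For instance
  ∂[v_4,v_7] = [v_7] − [v_4].
This gives a 9×14 integer matrix of rank 8; reducing to Smith normal form yields diagonal entries (1,1,1,1,1,1,1,1).

∂_2: C_2 → C_1 maps a triangle to the signed sum of its edges. For instance
  ∂[v_4,v_6,v_7] = [v_6,v_7] − [v_4,v_7] + [v_4,v_6],
  ∂[v_0,v_4,v_6] = [v_4,v_6] − [v_0,v_6] + [v_0,v_4].
The resulting 14×3 matrix has rank 3, and its Smith normal form has invariant factors (1,1,1).

From H_k ≅ ker(∂_k) / im(∂_{k+1}) we obtain:

  H_0: rank C_0 − rank ∂_1 = 9 − 8 = 1, and the invariant factors of ∂_1 are all 1, so H_0 = Z.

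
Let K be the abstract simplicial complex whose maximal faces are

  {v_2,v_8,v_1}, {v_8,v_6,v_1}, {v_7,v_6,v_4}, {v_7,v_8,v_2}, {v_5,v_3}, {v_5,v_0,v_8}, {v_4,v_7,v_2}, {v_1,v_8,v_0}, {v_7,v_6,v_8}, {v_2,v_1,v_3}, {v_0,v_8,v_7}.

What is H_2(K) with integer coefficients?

Take the total order v_0 < v_1 < v_2 < v_3 < v_4 < v_5 < v_6 < v_7 < v_8 on the vertex set. Then K (dimension 2) consists of the simplices:

  0-simplices (9): [v_0], [v_1], [v_2], [v_3], [v_4], [v_5], [v_6], [v_7], [v_8]
  1-simplices (19): (19 of them)
  2-simplices (10): [v_0,v_1,v_8], [v_0,v_5,v_8], [v_0,v_7,v_8], [v_1,v_2,v_3], [v_1,v_2,v_8], [v_1,v_6,v_8], [v_2,v_4,v_7], [v_2,v_7,v_8], [v_4,v_6,v_7], [v_6,v_7,v_8]

Hence C_0 ≅ Z^9, C_1 ≅ Z^19, C_2 ≅ Z^10.

∂_1: C_1 → C_0 sends each edge [p,q] (with p < q) to q − p. For instance
  ∂[v_4,v_7] = [v_7] − [v_4].
As a 9×19 matrix over Z this has rank 8, with invariant factors (1,1,1,1,1,1,1,1).

∂_2: C_2 → C_1 maps a triangle to the signed sum of its edges. For instance
  ∂[v_2,v_4,v_7] = [v_4,v_7] − [v_2,v_7] + [v_2,v_4],
  ∂[v_1,v_2,v_3] = [v_2,v_3] − [v_1,v_3] + [v_1,v_2].
The 19×10 boundary matrix has rank 10 and Smith normal form diag(1,1,1,1,1,1,1,1,1,1).

Computing H_k = (kernel of ∂_k) / (image of ∂_{k+1}):

  H_2: rank ker ∂_2 − rank ∂_3 = (10 − 10) − 0 = 0, and there is no ∂_3, so H_2 = 0.

H_2 ≅ 0.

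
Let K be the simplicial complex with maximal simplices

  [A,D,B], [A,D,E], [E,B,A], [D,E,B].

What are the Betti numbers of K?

b_0 = 1, b_1 = 0, b_2 = 1.

Fix the vertex order A < B < D < E and write every simplex with vertices in increasing order. Then dim K = 2 and the simplices of K are:

  0-simplices (4): A, B, D, E
  1-simplices (6): AB, AD, AE, BD, BE, DE
  2-simplices (4): ABD, ABE, ADE, BDE

giving chain groups C_0 ≅ Z^4, C_1 ≅ Z^6, C_2 ≅ Z^4.

The boundary map ∂_1: C_1 → C_0 is given by ∂[p,q] = [q] − [p]. For instance
  ∂DE = E − D.
The resulting 4×6 matrix has rank 3, and its Smith normal form has invariant factors (1,1,1).

Boundary ∂_2: C_2 → C_1 maps a triangle to the signed sum of its edges. For instance
  ∂ABE = BE − AE + AB,
  ∂BDE = DE − BE + BD.
As a 6×4 matrix over Z this has rank 3, with invariant factors (1,1,1).

Now H_k = ker ∂_k / im ∂_{k+1}, so:

  H_0: rank C_0 − rank ∂_1 = 4 − 3 = 1, and the invariant factors of ∂_1 are all 1, so H_0 = Z.
  H_1: rank ker ∂_1 − rank ∂_2 = (6 − 3) − 3 = 0, and the invariant factors of ∂_2 are all 1, so H_1 = 0.
  H_2: rank ker ∂_2 − rank ∂_3 = (4 − 3) − 0 = 1, and there is no ∂_3, so H_2 = Z.

As a check, the Euler characteristic is 4 − 6 + 4 = 2, which agrees with 1 − 0 + 1 = 2.

Hence the Betti numbers are b_0 = 1, b_1 = 0, b_2 = 1.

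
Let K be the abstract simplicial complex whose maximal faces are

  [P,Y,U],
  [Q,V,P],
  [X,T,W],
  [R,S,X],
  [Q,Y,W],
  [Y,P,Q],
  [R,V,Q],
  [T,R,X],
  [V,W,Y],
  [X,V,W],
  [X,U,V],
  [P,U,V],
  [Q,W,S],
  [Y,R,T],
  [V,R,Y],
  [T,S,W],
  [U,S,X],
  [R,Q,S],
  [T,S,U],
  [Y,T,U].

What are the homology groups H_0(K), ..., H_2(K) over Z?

Fix the vertex order P < Q < R < S < T < U < V < W < X < Y and write every simplex with vertices in increasing order. Then dim K = 2 and the simplices of K are:

  0-simplices (10): P, Q, R, S, T, U, V, W, X, Y
  1-simplices (30): PQ, PU, PV, PY, QR, QS, QV, QW, QY, RS, RT, RV, RX, RY, ST, SU, SW, SX, TU, TW, TX, TY, UV, UX, UY, VW, VX, VY, WX, WY
  2-simplices (20): PQV, PQY, PUV, PUY, QRS, QRV, QSW, QWY, RSX, RTX, RTY, RVY, STU, STW, SUX, TUY, TWX, UVX, VWX, VWY

so the chain groups are C_0 ≅ Z^10, C_1 ≅ Z^30, C_2 ≅ Z^20.

Boundary ∂_1: C_1 → C_0 maps an edge to its endpoints' difference, ∂[p,q] = q − p. For instance
  ∂UX = X − U.
As a 10×30 matrix over Z this has rank 9, with invariant factors (1,1,1,1,1,1,1,1,1).

∂_2: C_2 → C_1 acts by ∂[p,q,r] = [q,r] − [p,r] + [p,q]. For instance
  ∂RTY = TY − RY + RT,
  ∂VWY = WY − VY + VW.
As a 30×20 matrix over Z this has rank 20, with invariant factors (1,1,1,1,1,1,1,1,1,1,1,1,1,1,1,1,1,1,1,2).

From H_k ≅ ker(∂_k) / im(∂_{k+1}) we obtain:

  H_0: rank C_0 − rank ∂_1 = 10 − 9 = 1, and the invariant factors of ∂_1 are all 1, so H_0 = Z.
  H_1: rank ker ∂_1 − rank ∂_2 = (30 − 9) − 20 = 1, and ∂_2 has invariant factor 2 > 1, so H_1 = Z ⊕ Z/2.
  H_2: rank ker ∂_2 − rank ∂_3 = (20 − 20) − 0 = 0, and there is no ∂_3, so H_2 = 0.

H_0 ≅ Z,  H_1 ≅ Z ⊕ Z/2,  H_2 = 0.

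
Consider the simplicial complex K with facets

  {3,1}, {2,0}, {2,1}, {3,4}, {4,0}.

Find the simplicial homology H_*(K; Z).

Take the total order 0 < 1 < 2 < 3 < 4 on the vertex set. Then K (dimension 1) consists of the simplices:

  0-simplices (5): [0], [1], [2], [3], [4]
  1-simplices (5): [0,2], [0,4], [1,2], [1,3], [3,4]

Hence C_0 ≅ Z^5, C_1 ≅ Z^5.

The boundary map ∂_1: C_1 → C_0 sends each edge [p,q] (with p < q) to q − p. For instance
  ∂[1,3] = [3] − [1].
This gives a 5×5 integer matrix of rank 4; reducing to Smith normal form yields diagonal entries (1,1,1,1).

Computing H_k = (kernel of ∂_k) / (image of ∂_{k+1}):

  H_0: rank C_0 − rank ∂_1 = 5 − 4 = 1, and the invariant factors of ∂_1 are all 1, so H_0 ≅ Z.
  H_1: rank ker ∂_1 − rank ∂_2 = (5 − 4) − 0 = 1, and there is no ∂_2, so H_1 ≅ Z.

As a check, the Euler characteristic is 5 − 5 = 0, which agrees with 1 − 1 = 0.
(K is a triangulation of the circle S^1.)

H_0 = Z,  H_1 = Z.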